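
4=4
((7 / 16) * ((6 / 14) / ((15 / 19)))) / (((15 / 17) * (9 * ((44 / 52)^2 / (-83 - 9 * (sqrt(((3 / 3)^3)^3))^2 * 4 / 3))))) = -1037153 / 261360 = -3.97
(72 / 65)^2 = 5184 / 4225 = 1.23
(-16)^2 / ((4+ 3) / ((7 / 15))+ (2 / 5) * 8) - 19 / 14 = 2313 / 182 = 12.71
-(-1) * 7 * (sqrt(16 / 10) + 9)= 14 * sqrt(10) / 5 + 63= 71.85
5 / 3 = 1.67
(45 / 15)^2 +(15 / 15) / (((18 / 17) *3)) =503 / 54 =9.31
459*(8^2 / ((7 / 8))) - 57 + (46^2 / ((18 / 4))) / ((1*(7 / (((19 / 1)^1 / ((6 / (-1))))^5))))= 742503161 / 61236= 12125.27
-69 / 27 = -23 / 9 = -2.56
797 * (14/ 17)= 11158/ 17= 656.35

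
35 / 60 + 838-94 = 8935 / 12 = 744.58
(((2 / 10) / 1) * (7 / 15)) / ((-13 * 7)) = -1 / 975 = -0.00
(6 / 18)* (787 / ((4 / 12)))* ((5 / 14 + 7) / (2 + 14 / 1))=361.88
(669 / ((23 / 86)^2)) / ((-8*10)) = -116.92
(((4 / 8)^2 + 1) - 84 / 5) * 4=-311 / 5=-62.20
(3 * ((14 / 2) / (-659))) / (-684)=0.00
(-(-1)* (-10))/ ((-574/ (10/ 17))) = 50/ 4879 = 0.01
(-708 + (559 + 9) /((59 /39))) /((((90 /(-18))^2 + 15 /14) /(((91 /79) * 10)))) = -49991760 /340253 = -146.93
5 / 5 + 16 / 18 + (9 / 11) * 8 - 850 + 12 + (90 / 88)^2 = -14436127 / 17424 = -828.52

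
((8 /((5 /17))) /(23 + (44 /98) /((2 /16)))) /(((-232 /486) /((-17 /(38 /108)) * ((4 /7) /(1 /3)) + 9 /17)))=126605430 /717953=176.34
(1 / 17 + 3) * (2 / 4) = 26 / 17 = 1.53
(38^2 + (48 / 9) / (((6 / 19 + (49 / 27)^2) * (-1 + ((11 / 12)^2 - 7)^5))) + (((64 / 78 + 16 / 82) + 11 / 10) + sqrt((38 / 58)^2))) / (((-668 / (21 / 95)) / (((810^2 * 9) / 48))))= -58896.60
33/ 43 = 0.77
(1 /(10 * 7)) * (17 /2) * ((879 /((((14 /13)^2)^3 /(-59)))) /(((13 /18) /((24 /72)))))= -982036939923 /527067520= -1863.21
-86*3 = -258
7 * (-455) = -3185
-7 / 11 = -0.64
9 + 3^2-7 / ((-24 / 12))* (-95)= -629 / 2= -314.50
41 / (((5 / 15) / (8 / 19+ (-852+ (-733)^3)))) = -920389330209 / 19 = -48441543695.21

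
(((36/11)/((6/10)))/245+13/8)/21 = 7103/90552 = 0.08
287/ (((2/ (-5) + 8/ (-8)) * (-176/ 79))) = 16195/ 176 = 92.02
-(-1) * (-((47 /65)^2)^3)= -10779215329 /75418890625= -0.14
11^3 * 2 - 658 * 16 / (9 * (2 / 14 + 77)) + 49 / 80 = 51466403 / 19440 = 2647.45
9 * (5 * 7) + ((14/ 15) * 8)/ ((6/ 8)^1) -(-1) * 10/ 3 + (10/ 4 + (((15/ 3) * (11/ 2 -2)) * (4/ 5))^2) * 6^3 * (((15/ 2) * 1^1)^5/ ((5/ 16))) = 146515346023/ 45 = 3255896578.29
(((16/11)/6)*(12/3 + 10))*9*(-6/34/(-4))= 252/187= 1.35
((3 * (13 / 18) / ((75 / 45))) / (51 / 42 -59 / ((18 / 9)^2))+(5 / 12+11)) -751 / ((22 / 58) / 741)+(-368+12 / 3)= -1467465.32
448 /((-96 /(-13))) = 60.67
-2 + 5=3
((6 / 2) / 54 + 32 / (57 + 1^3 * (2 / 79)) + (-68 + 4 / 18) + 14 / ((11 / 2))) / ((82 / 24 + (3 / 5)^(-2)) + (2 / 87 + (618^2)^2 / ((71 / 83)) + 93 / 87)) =-237347028758 / 626354168229347698195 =-0.00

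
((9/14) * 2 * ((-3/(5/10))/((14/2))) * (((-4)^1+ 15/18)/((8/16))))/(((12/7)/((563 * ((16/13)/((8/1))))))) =32091/91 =352.65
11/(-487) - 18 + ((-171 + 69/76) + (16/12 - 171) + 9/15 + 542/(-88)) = -1109456431/3053490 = -363.34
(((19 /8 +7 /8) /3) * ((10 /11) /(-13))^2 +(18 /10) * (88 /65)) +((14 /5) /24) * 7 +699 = 110465323 /157300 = 702.26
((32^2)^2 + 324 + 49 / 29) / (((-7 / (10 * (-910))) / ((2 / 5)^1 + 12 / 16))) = 45475132755 / 29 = 1568108026.03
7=7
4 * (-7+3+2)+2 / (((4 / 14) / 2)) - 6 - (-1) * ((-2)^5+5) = -27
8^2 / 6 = 32 / 3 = 10.67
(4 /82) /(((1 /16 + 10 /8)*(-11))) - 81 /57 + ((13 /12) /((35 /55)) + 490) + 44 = 18312911 /34276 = 534.28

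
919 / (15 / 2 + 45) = 1838 / 105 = 17.50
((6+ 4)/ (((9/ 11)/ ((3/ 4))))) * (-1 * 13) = -715/ 6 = -119.17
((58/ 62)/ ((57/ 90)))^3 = 658503000/ 204336469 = 3.22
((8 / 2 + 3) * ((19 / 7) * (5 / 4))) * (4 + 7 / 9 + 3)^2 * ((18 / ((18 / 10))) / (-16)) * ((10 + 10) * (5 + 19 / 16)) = -32003125 / 288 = -111121.96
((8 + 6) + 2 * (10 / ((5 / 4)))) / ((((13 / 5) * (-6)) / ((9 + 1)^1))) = -250 / 13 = -19.23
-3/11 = -0.27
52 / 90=0.58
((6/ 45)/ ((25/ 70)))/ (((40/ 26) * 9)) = 91/ 3375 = 0.03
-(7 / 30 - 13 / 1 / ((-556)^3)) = -601578851 / 2578194240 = -0.23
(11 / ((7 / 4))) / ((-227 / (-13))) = 572 / 1589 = 0.36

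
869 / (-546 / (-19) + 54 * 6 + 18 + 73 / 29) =2.33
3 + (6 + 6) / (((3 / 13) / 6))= 315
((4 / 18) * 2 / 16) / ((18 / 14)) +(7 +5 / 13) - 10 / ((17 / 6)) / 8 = 498725 / 71604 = 6.97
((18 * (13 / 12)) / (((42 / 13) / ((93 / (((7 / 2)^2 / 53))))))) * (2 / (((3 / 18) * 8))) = 2499003 / 686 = 3642.86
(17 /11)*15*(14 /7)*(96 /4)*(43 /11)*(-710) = -3088323.97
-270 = -270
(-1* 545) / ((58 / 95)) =-51775 / 58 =-892.67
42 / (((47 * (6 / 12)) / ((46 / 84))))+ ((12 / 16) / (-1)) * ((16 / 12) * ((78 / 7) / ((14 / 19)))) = -32573 / 2303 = -14.14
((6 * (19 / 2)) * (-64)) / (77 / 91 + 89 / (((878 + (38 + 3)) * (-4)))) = -58110208 / 13093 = -4438.27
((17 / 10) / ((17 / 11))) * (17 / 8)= 187 / 80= 2.34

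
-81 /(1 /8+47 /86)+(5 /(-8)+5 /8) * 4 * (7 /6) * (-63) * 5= -9288 /77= -120.62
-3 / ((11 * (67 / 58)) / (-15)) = 2610 / 737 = 3.54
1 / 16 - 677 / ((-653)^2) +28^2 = 5349290073 / 6822544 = 784.06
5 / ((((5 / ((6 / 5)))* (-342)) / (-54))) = 18 / 95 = 0.19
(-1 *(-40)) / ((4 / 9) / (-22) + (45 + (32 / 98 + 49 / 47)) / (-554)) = -631551690 / 1640467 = -384.98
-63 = -63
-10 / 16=-5 / 8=-0.62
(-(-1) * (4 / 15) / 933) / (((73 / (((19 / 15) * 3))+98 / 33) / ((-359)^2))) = 107744516 / 64876155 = 1.66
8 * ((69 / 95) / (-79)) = -0.07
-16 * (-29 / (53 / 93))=43152 / 53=814.19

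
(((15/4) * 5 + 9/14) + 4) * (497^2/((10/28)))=32358179/2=16179089.50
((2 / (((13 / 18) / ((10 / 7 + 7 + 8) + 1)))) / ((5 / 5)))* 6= 26352 / 91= 289.58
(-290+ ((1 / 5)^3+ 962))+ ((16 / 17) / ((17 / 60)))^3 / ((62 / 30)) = 64513857940639 / 93533079875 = 689.74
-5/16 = -0.31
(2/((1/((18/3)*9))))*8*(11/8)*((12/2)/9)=792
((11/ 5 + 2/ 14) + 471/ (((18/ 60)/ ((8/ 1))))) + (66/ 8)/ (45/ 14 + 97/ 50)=144234071/ 11480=12563.94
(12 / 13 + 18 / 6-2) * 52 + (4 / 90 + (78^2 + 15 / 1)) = 278957 / 45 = 6199.04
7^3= 343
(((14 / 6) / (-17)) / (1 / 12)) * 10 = -280 / 17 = -16.47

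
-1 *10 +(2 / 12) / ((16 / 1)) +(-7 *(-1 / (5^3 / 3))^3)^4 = -13955286704003810760073334639 / 1396983861923217773437500000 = -9.99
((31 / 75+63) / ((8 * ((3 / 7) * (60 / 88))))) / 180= 91553 / 607500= 0.15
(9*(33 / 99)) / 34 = 3 / 34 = 0.09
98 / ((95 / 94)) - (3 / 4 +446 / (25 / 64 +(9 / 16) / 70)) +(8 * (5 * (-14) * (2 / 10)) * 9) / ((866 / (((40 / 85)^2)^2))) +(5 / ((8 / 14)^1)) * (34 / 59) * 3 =-38392263275965103 / 38108078227820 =-1007.46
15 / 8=1.88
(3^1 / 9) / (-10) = -1 / 30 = -0.03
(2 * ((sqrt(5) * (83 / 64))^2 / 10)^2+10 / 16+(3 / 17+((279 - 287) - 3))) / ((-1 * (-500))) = -5010708191 / 285212672000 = -0.02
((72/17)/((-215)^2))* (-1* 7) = -504/785825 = -0.00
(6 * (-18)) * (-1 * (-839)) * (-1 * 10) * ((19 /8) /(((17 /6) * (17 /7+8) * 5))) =18077094 /1241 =14566.55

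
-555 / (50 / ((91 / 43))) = -10101 / 430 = -23.49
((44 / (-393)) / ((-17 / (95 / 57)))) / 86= 110 / 861849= 0.00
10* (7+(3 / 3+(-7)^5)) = -167990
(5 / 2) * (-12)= -30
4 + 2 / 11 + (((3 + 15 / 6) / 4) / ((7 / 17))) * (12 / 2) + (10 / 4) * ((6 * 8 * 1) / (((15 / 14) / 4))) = 145443 / 308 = 472.22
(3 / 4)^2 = 9 / 16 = 0.56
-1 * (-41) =41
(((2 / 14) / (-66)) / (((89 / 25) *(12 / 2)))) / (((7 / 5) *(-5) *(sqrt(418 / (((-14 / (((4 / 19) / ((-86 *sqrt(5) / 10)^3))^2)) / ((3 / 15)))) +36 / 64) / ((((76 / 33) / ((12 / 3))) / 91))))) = 37765825 *sqrt(1006367309400649) / 9810282040807220873901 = 0.00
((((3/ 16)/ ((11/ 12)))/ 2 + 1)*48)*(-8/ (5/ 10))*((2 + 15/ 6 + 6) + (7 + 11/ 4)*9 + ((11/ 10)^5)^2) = -293455290558891/ 3437500000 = -85368.81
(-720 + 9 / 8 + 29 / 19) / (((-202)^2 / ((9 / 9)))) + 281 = 1742711411 / 6202208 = 280.98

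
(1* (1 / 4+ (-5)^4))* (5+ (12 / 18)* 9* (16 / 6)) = 52521 / 4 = 13130.25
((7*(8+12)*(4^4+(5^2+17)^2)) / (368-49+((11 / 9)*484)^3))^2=0.00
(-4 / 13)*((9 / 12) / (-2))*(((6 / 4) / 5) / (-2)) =-0.02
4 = 4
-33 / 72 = -11 / 24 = -0.46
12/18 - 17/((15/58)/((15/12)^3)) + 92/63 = -254537/2016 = -126.26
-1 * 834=-834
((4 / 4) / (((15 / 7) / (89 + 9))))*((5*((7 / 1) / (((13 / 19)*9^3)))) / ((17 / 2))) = 182476 / 483327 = 0.38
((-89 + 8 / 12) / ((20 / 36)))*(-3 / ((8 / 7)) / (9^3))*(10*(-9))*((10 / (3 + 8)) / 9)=-9275 / 1782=-5.20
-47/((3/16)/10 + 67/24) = -22560/1349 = -16.72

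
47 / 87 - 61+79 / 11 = -50987 / 957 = -53.28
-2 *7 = -14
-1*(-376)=376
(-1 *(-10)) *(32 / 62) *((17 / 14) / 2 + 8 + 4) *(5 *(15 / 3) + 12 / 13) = 4758440 / 2821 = 1686.79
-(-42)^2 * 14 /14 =-1764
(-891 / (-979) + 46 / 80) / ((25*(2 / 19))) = 100453 / 178000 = 0.56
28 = 28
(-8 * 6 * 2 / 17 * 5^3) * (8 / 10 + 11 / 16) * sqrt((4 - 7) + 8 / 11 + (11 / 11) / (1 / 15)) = -3745.91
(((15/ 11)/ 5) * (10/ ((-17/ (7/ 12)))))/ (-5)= 7/ 374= 0.02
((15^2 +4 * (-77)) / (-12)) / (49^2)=83 / 28812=0.00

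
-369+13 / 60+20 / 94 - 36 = -1140889 / 2820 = -404.57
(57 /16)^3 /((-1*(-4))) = 185193 /16384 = 11.30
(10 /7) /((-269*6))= -5 /5649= -0.00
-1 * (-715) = 715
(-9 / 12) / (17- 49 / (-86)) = -129 / 3022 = -0.04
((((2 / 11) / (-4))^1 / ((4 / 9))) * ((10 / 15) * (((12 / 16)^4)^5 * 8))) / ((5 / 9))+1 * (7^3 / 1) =10371049285818293 / 30236569763840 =343.00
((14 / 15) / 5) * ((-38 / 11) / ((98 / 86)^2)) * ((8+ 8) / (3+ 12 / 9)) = -2248384 / 1226225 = -1.83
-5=-5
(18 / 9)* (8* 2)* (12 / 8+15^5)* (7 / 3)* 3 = 170100336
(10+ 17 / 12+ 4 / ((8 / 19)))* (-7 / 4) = -1757 / 48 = -36.60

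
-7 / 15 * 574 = -4018 / 15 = -267.87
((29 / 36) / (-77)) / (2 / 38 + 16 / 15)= -95 / 10164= -0.01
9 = 9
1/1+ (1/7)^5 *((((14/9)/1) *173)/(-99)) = 2138945/2139291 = 1.00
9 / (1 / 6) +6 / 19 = 1032 / 19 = 54.32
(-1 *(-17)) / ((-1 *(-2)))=17 / 2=8.50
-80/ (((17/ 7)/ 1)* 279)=-560/ 4743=-0.12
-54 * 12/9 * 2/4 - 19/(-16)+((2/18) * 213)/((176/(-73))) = -5891/132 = -44.63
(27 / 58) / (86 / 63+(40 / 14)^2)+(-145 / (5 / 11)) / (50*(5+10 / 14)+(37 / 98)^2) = -5900642573 / 5529672324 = -1.07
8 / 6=4 / 3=1.33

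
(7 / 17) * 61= 427 / 17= 25.12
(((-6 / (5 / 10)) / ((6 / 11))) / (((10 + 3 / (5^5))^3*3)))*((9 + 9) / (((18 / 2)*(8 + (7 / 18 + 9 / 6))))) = -4028320312500 / 2716846754783653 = -0.00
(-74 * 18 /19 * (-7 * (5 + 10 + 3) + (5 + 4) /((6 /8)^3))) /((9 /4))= 185888 /57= 3261.19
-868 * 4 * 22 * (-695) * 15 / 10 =79630320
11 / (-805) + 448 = 360629 / 805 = 447.99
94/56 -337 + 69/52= -60787/182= -333.99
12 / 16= 3 / 4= 0.75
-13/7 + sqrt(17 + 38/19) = -13/7 + sqrt(19) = 2.50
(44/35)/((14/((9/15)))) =66/1225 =0.05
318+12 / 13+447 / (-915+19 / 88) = 333245778 / 1046513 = 318.43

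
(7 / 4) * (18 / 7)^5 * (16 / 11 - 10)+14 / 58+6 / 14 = -1287227464 / 765919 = -1680.63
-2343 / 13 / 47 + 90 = 52647 / 611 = 86.17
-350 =-350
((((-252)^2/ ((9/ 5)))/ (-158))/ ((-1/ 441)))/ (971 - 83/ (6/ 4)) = 107.54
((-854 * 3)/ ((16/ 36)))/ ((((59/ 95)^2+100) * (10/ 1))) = -20809845/ 3623924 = -5.74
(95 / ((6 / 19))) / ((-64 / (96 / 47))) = -1805 / 188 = -9.60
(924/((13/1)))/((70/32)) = 2112/65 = 32.49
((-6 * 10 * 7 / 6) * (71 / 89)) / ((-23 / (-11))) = -54670 / 2047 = -26.71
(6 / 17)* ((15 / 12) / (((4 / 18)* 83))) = 135 / 5644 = 0.02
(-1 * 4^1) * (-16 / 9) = 64 / 9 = 7.11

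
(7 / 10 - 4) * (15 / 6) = -33 / 4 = -8.25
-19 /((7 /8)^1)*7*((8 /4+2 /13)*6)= -25536 /13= -1964.31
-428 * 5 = -2140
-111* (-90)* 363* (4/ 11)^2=479520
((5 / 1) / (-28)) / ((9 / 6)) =-5 / 42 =-0.12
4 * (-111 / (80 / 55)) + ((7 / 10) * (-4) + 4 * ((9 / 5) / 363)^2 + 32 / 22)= -448886261 / 1464100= -306.60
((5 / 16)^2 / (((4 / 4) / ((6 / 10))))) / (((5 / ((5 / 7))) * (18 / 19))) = 95 / 10752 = 0.01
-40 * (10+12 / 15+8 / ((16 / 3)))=-492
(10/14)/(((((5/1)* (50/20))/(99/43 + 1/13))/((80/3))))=6080/1677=3.63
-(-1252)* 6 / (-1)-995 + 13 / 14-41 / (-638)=-18993914 / 2233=-8506.01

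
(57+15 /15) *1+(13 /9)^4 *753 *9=7182905 /243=29559.28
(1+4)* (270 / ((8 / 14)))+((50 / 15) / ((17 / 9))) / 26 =1044255 / 442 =2362.57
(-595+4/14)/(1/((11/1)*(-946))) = 43320178/7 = 6188596.86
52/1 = 52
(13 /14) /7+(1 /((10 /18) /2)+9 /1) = 6239 /490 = 12.73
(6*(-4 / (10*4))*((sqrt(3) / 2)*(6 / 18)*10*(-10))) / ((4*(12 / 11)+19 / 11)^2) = 1210*sqrt(3) / 4489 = 0.47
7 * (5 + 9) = 98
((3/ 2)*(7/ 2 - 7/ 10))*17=357/ 5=71.40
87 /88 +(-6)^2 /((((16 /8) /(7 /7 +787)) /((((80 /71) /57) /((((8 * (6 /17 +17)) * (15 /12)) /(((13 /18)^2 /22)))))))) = 971019079 /945541080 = 1.03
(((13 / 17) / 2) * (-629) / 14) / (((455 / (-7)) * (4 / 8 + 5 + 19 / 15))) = 111 / 2842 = 0.04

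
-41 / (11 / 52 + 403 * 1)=-2132 / 20967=-0.10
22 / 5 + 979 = 983.40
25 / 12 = 2.08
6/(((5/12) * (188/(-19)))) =-342/235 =-1.46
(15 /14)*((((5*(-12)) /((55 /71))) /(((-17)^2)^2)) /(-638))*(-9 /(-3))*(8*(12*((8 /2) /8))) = 460080 /2051526323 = 0.00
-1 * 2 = -2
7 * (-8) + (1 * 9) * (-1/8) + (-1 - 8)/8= -233/4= -58.25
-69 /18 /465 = -23 /2790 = -0.01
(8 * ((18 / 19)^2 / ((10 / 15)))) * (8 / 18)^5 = 16384 / 87723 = 0.19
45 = 45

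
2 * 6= 12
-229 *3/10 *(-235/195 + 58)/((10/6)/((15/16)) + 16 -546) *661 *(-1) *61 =-36814000383/123604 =-297838.26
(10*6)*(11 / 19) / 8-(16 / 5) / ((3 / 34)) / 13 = 11503 / 7410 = 1.55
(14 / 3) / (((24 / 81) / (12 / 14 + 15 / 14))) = 243 / 8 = 30.38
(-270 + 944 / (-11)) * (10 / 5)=-711.64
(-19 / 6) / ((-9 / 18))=19 / 3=6.33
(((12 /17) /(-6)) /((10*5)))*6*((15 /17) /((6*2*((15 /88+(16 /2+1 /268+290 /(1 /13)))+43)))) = -2948 /10851778045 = -0.00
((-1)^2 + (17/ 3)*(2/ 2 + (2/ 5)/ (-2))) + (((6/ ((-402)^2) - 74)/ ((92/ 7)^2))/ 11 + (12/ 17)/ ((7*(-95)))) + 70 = 2140170250324349/ 28349131752480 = 75.49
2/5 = 0.40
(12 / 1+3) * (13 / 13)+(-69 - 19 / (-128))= -6893 / 128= -53.85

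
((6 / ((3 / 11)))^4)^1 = 234256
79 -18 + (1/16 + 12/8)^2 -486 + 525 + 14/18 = 237817/2304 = 103.22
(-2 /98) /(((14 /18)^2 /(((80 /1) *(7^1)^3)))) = -6480 /7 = -925.71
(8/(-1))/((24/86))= -86/3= -28.67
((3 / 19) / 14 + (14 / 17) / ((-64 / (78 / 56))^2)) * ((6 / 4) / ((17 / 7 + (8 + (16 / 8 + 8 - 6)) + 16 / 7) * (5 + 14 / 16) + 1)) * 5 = 2593449 / 2939723776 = 0.00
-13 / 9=-1.44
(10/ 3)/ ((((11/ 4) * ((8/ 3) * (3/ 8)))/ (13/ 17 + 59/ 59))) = 400/ 187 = 2.14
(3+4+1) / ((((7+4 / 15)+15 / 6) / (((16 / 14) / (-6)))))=-320 / 2051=-0.16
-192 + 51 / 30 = -1903 / 10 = -190.30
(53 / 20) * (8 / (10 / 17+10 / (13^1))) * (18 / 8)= 35139 / 1000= 35.14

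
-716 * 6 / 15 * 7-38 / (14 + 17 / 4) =-732512 / 365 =-2006.88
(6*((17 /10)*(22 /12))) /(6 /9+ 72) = 0.26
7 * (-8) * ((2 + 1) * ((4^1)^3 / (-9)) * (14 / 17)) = 50176 / 51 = 983.84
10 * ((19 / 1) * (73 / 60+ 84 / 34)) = 71459 / 102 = 700.58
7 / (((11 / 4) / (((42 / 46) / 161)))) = 84 / 5819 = 0.01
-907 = -907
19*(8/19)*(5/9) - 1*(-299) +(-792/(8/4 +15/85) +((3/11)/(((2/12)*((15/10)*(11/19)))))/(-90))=-12182263/201465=-60.47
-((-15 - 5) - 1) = 21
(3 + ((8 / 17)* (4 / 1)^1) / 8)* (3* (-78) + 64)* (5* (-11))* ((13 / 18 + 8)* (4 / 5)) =1899700 / 9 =211077.78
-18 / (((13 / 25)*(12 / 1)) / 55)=-4125 / 26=-158.65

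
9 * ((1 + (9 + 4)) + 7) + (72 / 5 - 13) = 952 / 5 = 190.40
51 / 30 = 17 / 10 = 1.70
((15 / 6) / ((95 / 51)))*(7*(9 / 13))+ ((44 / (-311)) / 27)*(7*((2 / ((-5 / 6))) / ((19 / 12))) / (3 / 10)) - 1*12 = -7343029 / 1382706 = -5.31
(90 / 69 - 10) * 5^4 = -125000 / 23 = -5434.78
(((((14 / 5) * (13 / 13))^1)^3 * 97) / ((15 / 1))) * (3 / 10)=133084 / 3125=42.59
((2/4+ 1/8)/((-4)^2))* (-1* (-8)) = 5/16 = 0.31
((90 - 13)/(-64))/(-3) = 77/192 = 0.40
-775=-775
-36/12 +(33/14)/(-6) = -3.39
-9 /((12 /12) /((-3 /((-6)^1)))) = -4.50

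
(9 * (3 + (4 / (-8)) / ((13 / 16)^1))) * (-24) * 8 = -53568 / 13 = -4120.62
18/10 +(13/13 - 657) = -3271/5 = -654.20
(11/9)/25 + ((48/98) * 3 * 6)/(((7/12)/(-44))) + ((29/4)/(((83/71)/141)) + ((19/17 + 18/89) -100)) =4296101048593/38766237300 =110.82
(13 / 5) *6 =78 / 5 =15.60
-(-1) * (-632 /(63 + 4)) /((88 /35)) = -2765 /737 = -3.75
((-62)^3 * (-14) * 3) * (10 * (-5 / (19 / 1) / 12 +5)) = 9467579800 / 19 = 498293673.68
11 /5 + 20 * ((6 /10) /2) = 41 /5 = 8.20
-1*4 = -4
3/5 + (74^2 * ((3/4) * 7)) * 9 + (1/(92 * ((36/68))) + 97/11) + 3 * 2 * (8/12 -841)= 11553882299/45540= 253708.44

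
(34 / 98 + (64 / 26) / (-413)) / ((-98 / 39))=-38445 / 283318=-0.14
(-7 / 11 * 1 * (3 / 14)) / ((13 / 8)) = -12 / 143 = -0.08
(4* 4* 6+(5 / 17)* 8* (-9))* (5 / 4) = 1590 / 17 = 93.53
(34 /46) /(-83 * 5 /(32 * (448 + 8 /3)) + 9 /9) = 735488 /966437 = 0.76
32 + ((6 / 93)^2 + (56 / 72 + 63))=828418 / 8649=95.78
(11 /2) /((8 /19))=209 /16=13.06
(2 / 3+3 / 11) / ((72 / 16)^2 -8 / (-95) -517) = -11780 / 6228189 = -0.00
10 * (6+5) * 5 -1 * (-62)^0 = 549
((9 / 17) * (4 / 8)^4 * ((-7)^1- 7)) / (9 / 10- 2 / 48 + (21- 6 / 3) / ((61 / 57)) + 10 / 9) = -172935 / 7363193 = -0.02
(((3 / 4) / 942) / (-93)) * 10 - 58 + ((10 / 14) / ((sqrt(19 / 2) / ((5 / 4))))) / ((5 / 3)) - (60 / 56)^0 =-3445841 / 58404 + 15 * sqrt(38) / 532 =-58.83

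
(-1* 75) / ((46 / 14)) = -525 / 23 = -22.83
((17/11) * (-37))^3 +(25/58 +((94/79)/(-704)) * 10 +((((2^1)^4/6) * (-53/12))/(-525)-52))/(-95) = -4094691298345250341/21900223422000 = -186970.30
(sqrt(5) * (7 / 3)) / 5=7 * sqrt(5) / 15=1.04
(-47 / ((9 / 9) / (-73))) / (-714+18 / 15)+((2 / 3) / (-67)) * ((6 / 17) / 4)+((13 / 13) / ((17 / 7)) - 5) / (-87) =-560541673 / 117722484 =-4.76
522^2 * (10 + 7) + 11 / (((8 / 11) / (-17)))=37055767 / 8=4631970.88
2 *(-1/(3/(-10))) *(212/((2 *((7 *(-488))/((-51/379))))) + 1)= 3250175/485499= 6.69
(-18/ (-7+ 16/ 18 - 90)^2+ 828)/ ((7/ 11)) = 6814817262/ 5237575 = 1301.14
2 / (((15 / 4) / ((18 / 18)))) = 8 / 15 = 0.53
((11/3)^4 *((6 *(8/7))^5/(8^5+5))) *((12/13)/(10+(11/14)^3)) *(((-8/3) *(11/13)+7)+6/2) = 445091017654272/7808254131223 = 57.00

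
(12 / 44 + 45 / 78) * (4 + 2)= 729 / 143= 5.10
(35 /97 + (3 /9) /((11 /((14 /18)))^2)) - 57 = -161535329 /2852091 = -56.64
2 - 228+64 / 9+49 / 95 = -186709 / 855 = -218.37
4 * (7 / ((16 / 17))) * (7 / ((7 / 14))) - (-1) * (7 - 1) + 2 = 849 / 2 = 424.50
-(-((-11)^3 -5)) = -1336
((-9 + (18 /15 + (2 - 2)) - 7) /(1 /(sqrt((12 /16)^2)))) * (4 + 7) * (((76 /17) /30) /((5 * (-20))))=7733 /42500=0.18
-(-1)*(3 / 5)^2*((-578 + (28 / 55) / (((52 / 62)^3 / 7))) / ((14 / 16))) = -4976118036 / 21146125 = -235.32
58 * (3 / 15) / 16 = 29 / 40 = 0.72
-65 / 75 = -13 / 15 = -0.87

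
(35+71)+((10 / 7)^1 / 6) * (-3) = 737 / 7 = 105.29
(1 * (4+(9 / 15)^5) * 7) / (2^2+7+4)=89201 / 46875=1.90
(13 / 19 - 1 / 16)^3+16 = 456262693 / 28094464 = 16.24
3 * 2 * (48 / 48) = 6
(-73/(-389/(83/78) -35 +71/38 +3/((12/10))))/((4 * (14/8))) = 0.03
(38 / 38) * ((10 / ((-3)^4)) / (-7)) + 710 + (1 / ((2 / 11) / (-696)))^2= 8308984688 / 567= 14654293.98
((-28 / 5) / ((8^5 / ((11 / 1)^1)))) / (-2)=77 / 81920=0.00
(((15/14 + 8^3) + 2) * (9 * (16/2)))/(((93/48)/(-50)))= -207676800/217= -957035.94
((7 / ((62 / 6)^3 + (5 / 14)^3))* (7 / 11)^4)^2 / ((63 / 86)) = 2116576862608828032 / 1432569558387278664876721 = 0.00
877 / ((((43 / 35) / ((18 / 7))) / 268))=21153240 / 43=491935.81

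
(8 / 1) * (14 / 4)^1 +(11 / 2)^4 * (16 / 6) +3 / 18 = 2468.33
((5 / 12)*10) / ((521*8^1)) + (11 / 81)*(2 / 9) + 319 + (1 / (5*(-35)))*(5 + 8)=339199555253 / 1063465200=318.96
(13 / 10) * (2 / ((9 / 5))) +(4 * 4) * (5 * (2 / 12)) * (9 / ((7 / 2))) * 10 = 21691 / 63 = 344.30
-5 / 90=-1 / 18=-0.06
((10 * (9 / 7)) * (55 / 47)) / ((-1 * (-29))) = 4950 / 9541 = 0.52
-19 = -19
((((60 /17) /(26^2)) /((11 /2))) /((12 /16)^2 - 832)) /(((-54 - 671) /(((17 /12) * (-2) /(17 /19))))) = -304 /60960132805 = -0.00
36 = 36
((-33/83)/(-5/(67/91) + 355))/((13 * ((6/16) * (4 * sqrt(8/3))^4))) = -0.00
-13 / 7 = -1.86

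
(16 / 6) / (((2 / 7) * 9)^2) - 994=-241444 / 243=-993.60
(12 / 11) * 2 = 24 / 11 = 2.18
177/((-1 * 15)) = -59/5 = -11.80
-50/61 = -0.82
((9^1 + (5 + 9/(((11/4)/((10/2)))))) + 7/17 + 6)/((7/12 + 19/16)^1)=330096/15895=20.77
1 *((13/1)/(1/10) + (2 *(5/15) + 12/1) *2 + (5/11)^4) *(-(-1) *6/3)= 13649162/43923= 310.75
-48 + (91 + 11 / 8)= 355 / 8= 44.38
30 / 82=15 / 41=0.37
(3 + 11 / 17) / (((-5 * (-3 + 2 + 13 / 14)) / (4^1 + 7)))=9548 / 85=112.33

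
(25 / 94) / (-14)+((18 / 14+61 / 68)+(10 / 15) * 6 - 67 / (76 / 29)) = -8247175 / 425068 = -19.40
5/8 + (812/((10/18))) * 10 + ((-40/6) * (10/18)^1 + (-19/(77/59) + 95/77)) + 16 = 243086603/16632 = 14615.60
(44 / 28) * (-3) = -33 / 7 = -4.71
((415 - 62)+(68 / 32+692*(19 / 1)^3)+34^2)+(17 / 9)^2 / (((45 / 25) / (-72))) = 3076572073 / 648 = 4747796.41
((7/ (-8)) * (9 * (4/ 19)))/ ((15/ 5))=-21/ 38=-0.55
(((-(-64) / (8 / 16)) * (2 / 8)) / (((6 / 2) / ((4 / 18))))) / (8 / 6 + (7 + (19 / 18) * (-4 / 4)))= 128 / 393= 0.33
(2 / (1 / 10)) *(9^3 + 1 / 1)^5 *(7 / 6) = 14511501151000000 / 3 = 4837167050333333.33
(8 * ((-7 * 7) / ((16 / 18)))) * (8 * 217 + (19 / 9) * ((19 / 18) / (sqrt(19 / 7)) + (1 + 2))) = -768369 - 931 * sqrt(133) / 18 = -768965.49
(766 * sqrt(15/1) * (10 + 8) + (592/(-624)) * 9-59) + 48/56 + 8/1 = 53342.01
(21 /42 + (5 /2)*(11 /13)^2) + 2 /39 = 1187 /507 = 2.34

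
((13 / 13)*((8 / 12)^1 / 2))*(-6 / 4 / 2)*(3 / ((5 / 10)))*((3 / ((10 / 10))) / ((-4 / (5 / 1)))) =45 / 8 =5.62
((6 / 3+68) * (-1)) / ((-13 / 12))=840 / 13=64.62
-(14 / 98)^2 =-1 / 49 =-0.02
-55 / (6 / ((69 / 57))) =-1265 / 114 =-11.10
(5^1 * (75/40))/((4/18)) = 675/16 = 42.19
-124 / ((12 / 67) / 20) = -41540 / 3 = -13846.67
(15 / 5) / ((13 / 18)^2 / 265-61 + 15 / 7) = -1803060 / 35373137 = -0.05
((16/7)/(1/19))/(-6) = -152/21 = -7.24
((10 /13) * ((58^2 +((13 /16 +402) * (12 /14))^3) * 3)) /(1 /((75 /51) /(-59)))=-159459489542625 /67348736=-2367668.63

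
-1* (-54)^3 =157464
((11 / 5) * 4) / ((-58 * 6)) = -11 / 435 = -0.03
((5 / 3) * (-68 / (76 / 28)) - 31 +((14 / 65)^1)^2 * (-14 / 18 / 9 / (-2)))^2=223781970620992081 / 42279580175625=5292.91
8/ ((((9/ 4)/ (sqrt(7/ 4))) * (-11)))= -16 * sqrt(7)/ 99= -0.43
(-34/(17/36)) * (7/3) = -168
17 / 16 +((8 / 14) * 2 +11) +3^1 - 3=1479 / 112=13.21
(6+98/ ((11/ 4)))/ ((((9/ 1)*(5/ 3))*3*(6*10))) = 0.02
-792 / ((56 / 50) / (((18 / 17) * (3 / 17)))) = -267300 / 2023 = -132.13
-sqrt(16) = -4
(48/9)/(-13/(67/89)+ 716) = 1072/140445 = 0.01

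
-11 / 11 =-1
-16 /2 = -8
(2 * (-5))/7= -10/7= -1.43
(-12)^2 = 144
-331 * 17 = -5627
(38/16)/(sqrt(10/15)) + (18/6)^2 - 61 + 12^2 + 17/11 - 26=19*sqrt(6)/16 + 743/11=70.45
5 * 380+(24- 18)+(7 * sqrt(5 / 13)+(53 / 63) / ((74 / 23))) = 7 * sqrt(65) / 13+8886991 / 4662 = 1910.60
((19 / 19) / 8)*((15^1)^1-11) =0.50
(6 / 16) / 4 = 3 / 32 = 0.09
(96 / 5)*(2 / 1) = 192 / 5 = 38.40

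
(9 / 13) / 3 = 3 / 13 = 0.23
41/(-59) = -41/59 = -0.69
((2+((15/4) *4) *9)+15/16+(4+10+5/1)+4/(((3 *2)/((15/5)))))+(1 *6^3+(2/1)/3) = 18029/48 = 375.60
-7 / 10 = -0.70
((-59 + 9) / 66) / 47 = -25 / 1551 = -0.02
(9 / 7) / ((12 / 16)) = 12 / 7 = 1.71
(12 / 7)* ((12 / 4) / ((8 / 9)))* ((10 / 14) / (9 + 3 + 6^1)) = 45 / 196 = 0.23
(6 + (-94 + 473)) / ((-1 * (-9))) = 385 / 9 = 42.78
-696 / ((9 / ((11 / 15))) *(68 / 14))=-8932 / 765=-11.68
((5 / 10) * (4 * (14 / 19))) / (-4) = -0.37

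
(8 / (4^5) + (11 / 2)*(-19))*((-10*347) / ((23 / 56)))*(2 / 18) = 162439375 / 1656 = 98091.41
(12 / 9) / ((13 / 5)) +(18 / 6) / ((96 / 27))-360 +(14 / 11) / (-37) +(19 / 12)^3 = -3243045889 / 9142848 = -354.71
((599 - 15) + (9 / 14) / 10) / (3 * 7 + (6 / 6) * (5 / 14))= 81769 / 2990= 27.35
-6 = -6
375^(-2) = 1/140625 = 0.00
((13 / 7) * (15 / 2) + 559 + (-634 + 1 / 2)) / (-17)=3.56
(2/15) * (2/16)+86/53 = 1.64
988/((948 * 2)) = 247/474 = 0.52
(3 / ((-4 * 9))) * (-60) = 5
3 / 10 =0.30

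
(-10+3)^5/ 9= -16807/ 9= -1867.44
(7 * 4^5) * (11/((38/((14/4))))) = 137984/19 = 7262.32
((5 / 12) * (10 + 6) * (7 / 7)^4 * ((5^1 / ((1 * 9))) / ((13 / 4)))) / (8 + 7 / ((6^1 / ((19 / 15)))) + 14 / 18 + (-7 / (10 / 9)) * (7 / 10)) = 40000 / 205179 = 0.19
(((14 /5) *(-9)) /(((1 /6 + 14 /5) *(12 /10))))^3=-250047000 /704969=-354.69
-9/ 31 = -0.29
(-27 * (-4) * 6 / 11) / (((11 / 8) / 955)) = 4950720 / 121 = 40915.04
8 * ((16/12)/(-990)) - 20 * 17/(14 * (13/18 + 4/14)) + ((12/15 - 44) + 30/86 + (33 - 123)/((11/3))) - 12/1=-839357293/8109585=-103.50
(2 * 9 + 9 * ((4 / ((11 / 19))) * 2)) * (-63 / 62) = -49329 / 341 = -144.66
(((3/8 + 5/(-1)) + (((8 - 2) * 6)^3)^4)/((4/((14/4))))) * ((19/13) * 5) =25208188719871001862115/832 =30298303749844954161.20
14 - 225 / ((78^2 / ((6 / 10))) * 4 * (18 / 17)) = 227051 / 16224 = 13.99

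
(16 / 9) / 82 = 8 / 369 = 0.02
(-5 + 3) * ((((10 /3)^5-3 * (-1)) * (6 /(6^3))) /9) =-100729 /39366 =-2.56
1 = 1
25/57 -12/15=-103/285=-0.36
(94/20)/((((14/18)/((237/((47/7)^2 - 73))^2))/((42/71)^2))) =44369522001/291168160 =152.38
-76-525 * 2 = -1126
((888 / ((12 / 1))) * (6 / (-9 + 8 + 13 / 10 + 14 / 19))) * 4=337440 / 197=1712.89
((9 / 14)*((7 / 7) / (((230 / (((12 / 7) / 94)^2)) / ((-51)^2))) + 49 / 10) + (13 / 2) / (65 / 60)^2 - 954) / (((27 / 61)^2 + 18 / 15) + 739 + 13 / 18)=-143438933487328641 / 112455484549549778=-1.28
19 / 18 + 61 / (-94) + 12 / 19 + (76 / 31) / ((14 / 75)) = 24716098 / 1744029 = 14.17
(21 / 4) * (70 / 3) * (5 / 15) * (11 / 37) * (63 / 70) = 1617 / 148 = 10.93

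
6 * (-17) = -102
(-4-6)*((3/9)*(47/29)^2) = -22090/2523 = -8.76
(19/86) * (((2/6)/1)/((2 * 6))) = 19/3096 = 0.01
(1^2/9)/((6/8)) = 4/27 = 0.15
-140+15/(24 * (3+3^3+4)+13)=-116045/829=-139.98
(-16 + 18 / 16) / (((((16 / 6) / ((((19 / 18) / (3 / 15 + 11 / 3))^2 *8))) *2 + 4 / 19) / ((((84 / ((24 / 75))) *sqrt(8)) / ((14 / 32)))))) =-80548125 *sqrt(2) / 41318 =-2756.96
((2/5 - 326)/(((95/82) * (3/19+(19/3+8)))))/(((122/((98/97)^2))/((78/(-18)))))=595258664/846574775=0.70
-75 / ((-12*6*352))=25 / 8448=0.00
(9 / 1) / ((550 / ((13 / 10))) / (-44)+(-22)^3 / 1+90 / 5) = -0.00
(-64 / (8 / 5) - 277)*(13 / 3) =-4121 / 3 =-1373.67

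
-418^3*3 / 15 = -73034632 / 5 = -14606926.40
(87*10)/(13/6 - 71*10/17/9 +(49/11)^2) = 32212620/643109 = 50.09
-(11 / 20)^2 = -121 / 400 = -0.30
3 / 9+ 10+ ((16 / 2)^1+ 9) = 82 / 3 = 27.33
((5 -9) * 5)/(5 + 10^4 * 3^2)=-4/18001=-0.00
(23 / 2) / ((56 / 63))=207 / 16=12.94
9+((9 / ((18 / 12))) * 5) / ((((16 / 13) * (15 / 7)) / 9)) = 111.38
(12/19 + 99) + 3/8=15201/152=100.01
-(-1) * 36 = 36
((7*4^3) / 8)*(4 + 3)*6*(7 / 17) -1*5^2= 943.47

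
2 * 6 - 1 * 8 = 4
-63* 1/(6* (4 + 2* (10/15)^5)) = -729/296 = -2.46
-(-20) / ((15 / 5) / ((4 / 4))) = 20 / 3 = 6.67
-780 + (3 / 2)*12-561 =-1323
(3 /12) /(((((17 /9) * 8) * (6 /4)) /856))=321 /34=9.44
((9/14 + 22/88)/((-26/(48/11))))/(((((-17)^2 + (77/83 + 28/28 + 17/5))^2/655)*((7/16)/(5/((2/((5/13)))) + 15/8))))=-2495863171875/339761352869939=-0.01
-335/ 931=-0.36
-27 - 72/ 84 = -195/ 7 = -27.86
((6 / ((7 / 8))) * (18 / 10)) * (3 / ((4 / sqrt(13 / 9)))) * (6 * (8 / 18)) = 29.67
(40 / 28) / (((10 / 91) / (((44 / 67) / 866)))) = 286 / 29011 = 0.01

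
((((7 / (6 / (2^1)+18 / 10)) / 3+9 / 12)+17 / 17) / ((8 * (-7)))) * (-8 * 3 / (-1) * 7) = -161 / 24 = -6.71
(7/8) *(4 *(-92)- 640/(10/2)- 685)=-8267/8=-1033.38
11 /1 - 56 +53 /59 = -2602 /59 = -44.10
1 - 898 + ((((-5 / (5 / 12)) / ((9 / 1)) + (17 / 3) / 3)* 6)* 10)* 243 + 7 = 7210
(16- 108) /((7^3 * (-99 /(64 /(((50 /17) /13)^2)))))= 71893952 /21223125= 3.39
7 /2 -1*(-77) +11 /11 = 163 /2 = 81.50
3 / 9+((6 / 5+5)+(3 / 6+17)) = 721 / 30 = 24.03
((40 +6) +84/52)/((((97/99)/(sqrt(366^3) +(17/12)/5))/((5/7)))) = 347259/35308 +112144230* sqrt(366)/8827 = 243064.72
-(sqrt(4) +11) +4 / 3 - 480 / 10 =-179 / 3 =-59.67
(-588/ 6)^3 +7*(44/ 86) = -40471102/ 43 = -941188.42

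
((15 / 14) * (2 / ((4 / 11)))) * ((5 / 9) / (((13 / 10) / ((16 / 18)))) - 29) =-1657535 / 9828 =-168.65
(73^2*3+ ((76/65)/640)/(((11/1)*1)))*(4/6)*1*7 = 74606.00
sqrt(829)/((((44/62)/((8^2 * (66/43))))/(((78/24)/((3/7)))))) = 45136 * sqrt(829)/43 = 30222.60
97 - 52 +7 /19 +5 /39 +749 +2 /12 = 1177691 /1482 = 794.66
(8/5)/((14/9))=36/35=1.03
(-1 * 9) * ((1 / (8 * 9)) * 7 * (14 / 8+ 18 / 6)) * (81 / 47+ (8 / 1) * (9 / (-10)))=171171 / 7520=22.76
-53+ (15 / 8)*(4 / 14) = -1469 / 28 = -52.46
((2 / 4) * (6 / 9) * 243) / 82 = 81 / 82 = 0.99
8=8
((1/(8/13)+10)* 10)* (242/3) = 18755/2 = 9377.50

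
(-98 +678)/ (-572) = -145/ 143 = -1.01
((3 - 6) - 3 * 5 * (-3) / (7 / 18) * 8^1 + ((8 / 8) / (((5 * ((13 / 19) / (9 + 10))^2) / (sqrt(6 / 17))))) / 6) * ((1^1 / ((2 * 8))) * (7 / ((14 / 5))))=130321 * sqrt(102) / 551616 + 32295 / 224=146.56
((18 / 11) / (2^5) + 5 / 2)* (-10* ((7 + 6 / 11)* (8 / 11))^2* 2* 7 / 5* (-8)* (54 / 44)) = 21119.72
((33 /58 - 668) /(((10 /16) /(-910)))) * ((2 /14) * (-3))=-12077832 /29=-416476.97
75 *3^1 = 225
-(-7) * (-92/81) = -644/81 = -7.95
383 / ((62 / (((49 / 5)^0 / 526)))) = 383 / 32612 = 0.01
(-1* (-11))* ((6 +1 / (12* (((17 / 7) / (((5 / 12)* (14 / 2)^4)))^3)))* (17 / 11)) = 593445799998683 / 5992704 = 99028051.44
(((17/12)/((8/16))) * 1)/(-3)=-17/18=-0.94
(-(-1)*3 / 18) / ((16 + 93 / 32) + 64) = 16 / 7959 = 0.00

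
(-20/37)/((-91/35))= 100/481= 0.21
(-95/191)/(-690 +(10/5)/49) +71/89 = 458884583/574702192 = 0.80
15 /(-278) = -15 /278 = -0.05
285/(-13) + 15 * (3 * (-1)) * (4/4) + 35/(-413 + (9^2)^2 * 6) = -33888655/506389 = -66.92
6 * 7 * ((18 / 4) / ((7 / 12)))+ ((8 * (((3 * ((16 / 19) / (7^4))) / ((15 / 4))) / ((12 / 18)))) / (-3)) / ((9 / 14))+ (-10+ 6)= 93844288 / 293265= 320.00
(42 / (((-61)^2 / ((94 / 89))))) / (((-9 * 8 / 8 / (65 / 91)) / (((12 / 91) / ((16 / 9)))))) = -2115 / 30136379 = -0.00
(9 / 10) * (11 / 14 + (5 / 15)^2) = 0.81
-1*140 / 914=-70 / 457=-0.15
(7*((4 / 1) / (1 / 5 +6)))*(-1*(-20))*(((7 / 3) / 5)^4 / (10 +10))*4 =268912 / 313875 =0.86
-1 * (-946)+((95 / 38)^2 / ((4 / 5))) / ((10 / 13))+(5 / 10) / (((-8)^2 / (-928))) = 30365 / 32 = 948.91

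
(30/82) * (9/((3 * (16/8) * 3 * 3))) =5/82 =0.06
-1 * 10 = -10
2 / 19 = 0.11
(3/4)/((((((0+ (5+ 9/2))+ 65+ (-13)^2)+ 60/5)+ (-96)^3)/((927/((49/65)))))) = -180765/173358178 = -0.00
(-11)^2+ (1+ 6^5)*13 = 101222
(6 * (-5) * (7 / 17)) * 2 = -420 / 17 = -24.71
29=29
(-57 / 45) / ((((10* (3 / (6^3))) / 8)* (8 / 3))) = -684 / 25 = -27.36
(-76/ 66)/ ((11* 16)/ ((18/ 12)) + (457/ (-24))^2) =-7296/ 3040763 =-0.00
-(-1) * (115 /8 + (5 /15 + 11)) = 25.71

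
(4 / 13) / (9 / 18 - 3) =-8 / 65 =-0.12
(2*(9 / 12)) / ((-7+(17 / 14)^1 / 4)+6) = -28 / 13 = -2.15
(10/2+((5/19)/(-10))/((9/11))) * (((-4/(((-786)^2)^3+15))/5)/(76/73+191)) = -248054/2826301094577714766801995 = -0.00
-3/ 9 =-1/ 3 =-0.33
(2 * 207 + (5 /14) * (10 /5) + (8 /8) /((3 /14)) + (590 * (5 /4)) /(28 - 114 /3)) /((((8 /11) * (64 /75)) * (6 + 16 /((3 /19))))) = 23952225 /4616192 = 5.19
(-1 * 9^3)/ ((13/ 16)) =-11664/ 13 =-897.23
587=587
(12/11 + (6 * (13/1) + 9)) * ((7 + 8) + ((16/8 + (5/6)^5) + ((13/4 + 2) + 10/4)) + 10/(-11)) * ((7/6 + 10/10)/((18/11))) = 2827.65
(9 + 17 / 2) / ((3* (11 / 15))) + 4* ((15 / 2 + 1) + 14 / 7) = 1099 / 22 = 49.95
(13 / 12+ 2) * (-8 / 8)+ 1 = -25 / 12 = -2.08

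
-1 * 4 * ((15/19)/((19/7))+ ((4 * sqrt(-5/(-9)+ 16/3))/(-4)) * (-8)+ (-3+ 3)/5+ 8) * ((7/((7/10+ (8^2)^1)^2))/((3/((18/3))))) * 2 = -89600 * sqrt(53)/1255827 - 33521600/151117849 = -0.74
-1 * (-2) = 2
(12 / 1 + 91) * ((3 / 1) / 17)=18.18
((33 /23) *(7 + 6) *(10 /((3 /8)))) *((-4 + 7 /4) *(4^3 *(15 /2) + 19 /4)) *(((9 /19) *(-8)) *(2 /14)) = 128339640 /437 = 293683.39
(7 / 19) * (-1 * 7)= -49 / 19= -2.58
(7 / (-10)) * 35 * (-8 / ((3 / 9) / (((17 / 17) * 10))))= 5880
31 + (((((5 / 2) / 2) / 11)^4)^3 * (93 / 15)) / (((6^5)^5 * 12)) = 556873199626480859512768047690871037545667 / 17963651600854221274605420893253855608832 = 31.00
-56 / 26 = -28 / 13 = -2.15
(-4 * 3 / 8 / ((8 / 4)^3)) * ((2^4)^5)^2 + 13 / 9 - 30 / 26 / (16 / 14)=-192964290674281 / 936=-206158430207.57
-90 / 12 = -15 / 2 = -7.50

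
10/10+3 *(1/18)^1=1.17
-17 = -17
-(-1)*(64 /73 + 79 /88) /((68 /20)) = 56995 /109208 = 0.52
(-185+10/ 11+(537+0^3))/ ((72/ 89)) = 436.23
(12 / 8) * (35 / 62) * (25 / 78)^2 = 21875 / 251472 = 0.09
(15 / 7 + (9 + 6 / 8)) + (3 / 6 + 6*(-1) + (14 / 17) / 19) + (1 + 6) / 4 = 18509 / 2261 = 8.19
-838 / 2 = -419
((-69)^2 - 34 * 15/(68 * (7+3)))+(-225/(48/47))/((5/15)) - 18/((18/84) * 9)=196319/48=4089.98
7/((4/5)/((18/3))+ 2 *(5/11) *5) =1155/772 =1.50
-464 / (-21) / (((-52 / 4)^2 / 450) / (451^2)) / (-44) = -321743400 / 1183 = -271972.44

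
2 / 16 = 0.12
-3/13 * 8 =-24/13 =-1.85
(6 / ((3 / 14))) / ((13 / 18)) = 38.77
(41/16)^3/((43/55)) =3790655/176128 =21.52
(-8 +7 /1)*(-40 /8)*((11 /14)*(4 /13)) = 110 /91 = 1.21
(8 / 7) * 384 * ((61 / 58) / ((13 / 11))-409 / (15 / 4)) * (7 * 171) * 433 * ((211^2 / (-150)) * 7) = 2409140826166464768 / 47125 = 51122351748890.50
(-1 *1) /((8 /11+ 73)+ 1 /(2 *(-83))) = -1826 /134615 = -0.01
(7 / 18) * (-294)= -343 / 3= -114.33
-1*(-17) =17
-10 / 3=-3.33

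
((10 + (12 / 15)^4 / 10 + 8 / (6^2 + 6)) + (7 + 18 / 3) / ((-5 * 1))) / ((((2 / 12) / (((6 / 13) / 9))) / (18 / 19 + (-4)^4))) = 9779876264 / 16209375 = 603.35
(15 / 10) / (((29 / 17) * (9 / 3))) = 17 / 58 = 0.29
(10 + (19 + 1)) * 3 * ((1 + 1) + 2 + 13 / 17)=7290 / 17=428.82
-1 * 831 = -831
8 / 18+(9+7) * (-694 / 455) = -98116 / 4095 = -23.96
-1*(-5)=5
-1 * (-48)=48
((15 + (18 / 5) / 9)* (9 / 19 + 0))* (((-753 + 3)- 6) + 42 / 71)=-37168362 / 6745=-5510.51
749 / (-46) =-749 / 46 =-16.28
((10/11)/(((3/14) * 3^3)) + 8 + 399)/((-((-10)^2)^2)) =-362777/8910000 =-0.04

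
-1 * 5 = -5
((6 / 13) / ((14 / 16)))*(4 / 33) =64 / 1001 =0.06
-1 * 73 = -73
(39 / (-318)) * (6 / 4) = -39 / 212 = -0.18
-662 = -662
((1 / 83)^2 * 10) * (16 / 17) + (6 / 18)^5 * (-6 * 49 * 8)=-91803632 / 9486153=-9.68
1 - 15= -14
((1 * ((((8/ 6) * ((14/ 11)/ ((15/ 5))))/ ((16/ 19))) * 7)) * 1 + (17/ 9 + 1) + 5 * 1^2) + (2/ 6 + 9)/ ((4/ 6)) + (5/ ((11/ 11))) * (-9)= -405/ 22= -18.41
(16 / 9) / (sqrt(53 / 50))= 80*sqrt(106) / 477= 1.73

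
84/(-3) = -28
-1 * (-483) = 483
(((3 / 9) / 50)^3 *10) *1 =1 / 337500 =0.00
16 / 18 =0.89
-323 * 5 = -1615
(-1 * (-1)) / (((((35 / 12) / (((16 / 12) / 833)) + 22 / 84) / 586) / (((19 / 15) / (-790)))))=-623504 / 1209377425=-0.00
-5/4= -1.25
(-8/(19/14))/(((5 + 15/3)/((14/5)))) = -784/475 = -1.65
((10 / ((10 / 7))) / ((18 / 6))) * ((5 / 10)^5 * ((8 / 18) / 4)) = 7 / 864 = 0.01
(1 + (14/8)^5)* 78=695409/512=1358.22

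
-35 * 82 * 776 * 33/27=-24498320/9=-2722035.56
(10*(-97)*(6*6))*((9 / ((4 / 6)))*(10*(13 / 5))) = -12256920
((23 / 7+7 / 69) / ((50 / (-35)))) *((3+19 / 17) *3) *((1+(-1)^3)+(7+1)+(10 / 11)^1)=-1122296 / 4301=-260.94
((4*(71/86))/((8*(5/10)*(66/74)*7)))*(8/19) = 10508/188727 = 0.06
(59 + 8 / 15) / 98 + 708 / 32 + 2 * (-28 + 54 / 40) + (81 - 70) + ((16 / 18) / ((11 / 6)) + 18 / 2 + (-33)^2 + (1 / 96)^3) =2572531128967 / 2384363520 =1078.92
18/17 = 1.06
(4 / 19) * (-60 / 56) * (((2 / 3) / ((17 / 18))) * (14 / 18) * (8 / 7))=-320 / 2261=-0.14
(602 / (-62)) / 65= -301 / 2015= -0.15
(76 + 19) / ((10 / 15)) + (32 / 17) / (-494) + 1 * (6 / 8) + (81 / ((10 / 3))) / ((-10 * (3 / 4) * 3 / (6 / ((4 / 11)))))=52666457 / 419900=125.43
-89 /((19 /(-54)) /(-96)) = -461376 /19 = -24282.95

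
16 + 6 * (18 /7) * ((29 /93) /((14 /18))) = 33700 /1519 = 22.19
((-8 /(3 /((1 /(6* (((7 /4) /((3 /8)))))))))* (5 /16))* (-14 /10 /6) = 1 /144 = 0.01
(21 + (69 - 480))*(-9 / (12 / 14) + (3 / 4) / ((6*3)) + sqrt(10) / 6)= 16315 / 4 - 65*sqrt(10)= 3873.20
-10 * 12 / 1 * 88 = -10560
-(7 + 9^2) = -88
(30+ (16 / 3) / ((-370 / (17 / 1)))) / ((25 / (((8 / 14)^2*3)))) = 264224 / 226625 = 1.17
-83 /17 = -4.88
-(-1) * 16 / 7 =16 / 7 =2.29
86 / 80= 1.08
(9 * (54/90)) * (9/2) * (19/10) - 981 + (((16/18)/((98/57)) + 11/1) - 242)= -17130101/14700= -1165.31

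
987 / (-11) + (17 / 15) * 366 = 325.07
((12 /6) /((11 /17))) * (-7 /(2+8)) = -119 /55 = -2.16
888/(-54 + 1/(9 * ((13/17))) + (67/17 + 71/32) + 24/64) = -56519424/3011809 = -18.77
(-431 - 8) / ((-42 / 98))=3073 / 3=1024.33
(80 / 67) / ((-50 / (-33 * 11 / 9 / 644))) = 242 / 161805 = 0.00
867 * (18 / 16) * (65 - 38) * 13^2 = 35605089 / 8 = 4450636.12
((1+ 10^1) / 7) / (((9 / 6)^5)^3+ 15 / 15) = 32768 / 9151975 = 0.00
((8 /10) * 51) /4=51 /5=10.20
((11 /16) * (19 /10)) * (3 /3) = 209 /160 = 1.31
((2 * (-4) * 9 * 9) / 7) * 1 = -648 / 7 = -92.57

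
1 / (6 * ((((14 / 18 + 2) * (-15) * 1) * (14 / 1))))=-1 / 3500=-0.00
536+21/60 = 10727/20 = 536.35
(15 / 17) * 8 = 120 / 17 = 7.06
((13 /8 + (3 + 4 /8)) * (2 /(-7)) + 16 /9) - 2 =-425 /252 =-1.69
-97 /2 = -48.50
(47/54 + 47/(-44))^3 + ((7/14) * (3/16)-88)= -147403336573/1676676672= -87.91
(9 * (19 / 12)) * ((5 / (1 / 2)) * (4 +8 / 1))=1710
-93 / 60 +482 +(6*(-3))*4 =8169 / 20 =408.45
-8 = -8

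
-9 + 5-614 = -618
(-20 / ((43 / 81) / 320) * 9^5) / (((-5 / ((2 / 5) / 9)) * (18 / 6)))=90699264 / 43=2109285.21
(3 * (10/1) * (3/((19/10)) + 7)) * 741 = 190710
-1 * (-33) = 33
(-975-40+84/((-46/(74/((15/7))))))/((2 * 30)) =-17.97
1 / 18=0.06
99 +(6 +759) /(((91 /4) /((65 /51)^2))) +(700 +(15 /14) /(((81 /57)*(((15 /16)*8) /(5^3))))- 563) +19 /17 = 977734 /3213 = 304.31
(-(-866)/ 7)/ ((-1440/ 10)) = -433/ 504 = -0.86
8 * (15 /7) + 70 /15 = 458 /21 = 21.81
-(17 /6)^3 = -22.75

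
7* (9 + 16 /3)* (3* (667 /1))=200767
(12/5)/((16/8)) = 6/5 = 1.20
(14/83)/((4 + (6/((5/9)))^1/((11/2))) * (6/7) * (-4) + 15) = -5390/174051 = -0.03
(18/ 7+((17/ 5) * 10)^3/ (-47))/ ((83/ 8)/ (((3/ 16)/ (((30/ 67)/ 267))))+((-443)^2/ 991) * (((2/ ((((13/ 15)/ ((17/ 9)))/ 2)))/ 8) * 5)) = -42141415521556/ 54547290428505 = -0.77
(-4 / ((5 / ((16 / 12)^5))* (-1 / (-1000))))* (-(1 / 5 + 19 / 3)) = 16056320 / 729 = 22025.13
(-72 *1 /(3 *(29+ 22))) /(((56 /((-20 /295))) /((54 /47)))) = 216 /329987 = 0.00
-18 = -18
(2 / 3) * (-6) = -4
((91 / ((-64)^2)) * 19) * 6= 5187 / 2048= 2.53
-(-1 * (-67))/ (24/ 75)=-1675/ 8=-209.38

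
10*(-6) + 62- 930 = -928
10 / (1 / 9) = 90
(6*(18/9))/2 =6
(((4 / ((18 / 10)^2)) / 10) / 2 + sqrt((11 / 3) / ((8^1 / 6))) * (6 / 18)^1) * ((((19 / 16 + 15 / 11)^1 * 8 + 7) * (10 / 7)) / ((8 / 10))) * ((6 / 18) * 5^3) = 1046875 / 8316 + 209375 * sqrt(11) / 616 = 1253.19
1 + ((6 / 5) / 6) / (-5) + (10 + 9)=499 / 25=19.96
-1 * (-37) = 37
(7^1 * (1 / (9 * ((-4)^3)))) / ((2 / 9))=-7 / 128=-0.05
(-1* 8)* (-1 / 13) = 0.62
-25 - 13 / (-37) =-912 / 37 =-24.65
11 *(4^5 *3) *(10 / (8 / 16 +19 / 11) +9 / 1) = 22336512 / 49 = 455847.18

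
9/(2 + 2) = 9/4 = 2.25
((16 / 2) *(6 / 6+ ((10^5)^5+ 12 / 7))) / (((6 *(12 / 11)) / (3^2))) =770000000000000000000000209 / 7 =110000000000000000000000000.00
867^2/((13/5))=3758445/13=289111.15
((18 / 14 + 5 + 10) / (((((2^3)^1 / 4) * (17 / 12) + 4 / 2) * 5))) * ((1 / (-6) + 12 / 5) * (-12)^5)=-1900578816 / 5075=-374498.29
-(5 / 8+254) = -2037 / 8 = -254.62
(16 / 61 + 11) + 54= 3981 / 61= 65.26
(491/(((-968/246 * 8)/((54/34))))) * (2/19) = -1630611/625328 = -2.61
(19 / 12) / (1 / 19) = 361 / 12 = 30.08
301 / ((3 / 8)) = 2408 / 3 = 802.67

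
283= 283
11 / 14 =0.79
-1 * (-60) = 60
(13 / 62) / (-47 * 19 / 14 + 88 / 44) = -91 / 26815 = -0.00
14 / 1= 14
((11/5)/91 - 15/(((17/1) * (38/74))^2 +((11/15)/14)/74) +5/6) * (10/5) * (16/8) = 158067762334/59812371255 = 2.64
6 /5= 1.20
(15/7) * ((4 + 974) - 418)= 1200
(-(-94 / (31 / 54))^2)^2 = 663875212882176 / 923521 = 718852319.42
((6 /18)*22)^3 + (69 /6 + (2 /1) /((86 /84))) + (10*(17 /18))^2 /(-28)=39461939 /97524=404.64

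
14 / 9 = 1.56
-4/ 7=-0.57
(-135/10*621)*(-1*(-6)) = -50301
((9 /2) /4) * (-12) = -27 /2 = -13.50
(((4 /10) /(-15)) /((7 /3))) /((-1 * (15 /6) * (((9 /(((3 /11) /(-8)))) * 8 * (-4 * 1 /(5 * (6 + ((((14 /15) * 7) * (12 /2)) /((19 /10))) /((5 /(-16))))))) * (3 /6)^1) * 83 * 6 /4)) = -2851 /1092861000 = -0.00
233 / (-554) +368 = 203639 / 554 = 367.58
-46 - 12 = -58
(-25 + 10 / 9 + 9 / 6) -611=-11401 / 18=-633.39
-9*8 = -72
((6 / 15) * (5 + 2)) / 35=2 / 25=0.08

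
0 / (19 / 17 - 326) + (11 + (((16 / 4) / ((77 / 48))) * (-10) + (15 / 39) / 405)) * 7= -1129792 / 11583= -97.54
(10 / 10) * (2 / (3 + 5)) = 1 / 4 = 0.25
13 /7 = 1.86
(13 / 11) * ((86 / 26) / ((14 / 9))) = 387 / 154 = 2.51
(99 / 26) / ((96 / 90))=1485 / 416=3.57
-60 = -60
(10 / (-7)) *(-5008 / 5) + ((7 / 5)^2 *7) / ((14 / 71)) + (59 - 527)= 361353 / 350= 1032.44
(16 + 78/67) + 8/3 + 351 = 74537/201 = 370.83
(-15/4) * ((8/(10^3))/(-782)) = 3/78200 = 0.00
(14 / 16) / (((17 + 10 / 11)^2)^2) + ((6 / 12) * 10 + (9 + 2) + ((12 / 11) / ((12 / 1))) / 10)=10609245096949 / 662700931640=16.01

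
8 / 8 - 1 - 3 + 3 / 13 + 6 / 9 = -82 / 39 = -2.10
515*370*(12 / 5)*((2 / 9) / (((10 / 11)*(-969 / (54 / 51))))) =-670736 / 5491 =-122.15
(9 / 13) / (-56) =-9 / 728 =-0.01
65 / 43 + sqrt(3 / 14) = sqrt(42) / 14 + 65 / 43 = 1.97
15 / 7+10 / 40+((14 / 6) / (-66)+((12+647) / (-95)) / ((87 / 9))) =12523681 / 7636860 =1.64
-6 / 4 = -3 / 2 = -1.50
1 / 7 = 0.14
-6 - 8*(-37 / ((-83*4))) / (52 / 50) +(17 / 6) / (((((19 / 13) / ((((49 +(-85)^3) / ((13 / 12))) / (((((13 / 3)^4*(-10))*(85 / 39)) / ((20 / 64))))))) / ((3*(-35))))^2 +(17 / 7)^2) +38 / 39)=-6863386414605625721660585 / 1064917550717904605420218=-6.44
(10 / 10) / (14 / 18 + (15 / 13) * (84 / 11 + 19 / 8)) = 10296 / 126943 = 0.08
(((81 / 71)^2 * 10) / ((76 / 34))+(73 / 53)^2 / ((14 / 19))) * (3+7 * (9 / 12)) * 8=1043764914687 / 1883302477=554.22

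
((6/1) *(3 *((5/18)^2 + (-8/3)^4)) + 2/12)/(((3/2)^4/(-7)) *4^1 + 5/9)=-229768/589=-390.10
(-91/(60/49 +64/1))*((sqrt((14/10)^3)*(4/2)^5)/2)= -124852*sqrt(35)/19975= -36.98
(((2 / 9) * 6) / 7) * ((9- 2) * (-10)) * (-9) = 120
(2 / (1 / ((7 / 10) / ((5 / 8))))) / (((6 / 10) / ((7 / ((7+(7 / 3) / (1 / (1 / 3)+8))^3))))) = 11979 / 171955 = 0.07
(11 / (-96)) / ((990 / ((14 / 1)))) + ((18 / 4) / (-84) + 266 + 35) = 9100571 / 30240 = 300.94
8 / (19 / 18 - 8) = -144 / 125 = -1.15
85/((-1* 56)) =-85/56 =-1.52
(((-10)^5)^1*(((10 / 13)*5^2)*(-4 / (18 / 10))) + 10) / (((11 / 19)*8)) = 4750011115 / 5148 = 922690.58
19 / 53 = 0.36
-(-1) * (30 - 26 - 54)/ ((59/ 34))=-1700/ 59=-28.81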